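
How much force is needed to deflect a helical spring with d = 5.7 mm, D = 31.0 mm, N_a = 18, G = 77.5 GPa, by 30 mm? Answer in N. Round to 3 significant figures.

572 N

k = Gd⁴/(8D³N_a) = (77.5×10³)(5.7⁴)/(8·31.0³·18) = 19.07 N/mm
F = k·δ = 19.07 × 30 = 572.1 N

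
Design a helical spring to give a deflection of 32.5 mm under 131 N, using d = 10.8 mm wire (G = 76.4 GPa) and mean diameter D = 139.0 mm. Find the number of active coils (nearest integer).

12

Required rate k = F/δ = 131/32.5 = 4.0308 N/mm
N_a = Gd⁴/(8D³k) = (76.4×10³ × 10.8⁴)/(8 × 139.0³ × 4.0308)
    = 1.03941e+09 / 8.66009e+07 = 12 → 12 coils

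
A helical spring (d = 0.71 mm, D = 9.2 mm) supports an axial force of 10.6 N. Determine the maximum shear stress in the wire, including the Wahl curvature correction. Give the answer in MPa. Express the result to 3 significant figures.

Spring index C = D/d = 9.2/0.71 = 12.9577
K_W = (4C−1)/(4C−4) + 0.615/C = 50.831/47.831 + 0.0475 = 1.1102
τ₀ = 8FD/(πd³) = 8·10.6·9.2/(π·0.71³) = 780.16/1.1244 = 693.84 MPa
τ_max = K·τ₀ = 1.1102 × 693.84 = 770.29 MPa

770 MPa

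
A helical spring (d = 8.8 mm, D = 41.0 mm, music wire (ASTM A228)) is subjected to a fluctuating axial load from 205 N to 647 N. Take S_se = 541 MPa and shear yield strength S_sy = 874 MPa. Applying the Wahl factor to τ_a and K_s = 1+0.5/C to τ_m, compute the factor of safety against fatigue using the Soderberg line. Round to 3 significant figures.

6.01

C = D/d = 41.0/8.8 = 4.6591; K_W = (4C−1)/(4C−4)+0.615/C = 1.3370; K_s = 1+0.5/C = 1.1073
F_a = (F_max−F_min)/2 = 221 N; F_m = (F_max+F_min)/2 = 426 N
τ_a = K_W·8F_aD/(πd³) = 1.3370 × 33.859 = 45.268 MPa
τ_m = K_s·8F_mD/(πd³) = 1.1073 × 65.266 = 72.27 MPa
Soderberg: 1/n_f = τ_a/S_se + τ_m/S_sy = 45.268/541 + 72.27/874 = 0.08367 + 0.08269 = 0.16636
n_f = 1/0.16636 = 6.011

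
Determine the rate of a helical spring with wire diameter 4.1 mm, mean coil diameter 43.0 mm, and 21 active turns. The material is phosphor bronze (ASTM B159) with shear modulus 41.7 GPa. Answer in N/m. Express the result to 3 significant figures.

k = Gd⁴/(8D³N_a) = (41.7×10³ × 4.1⁴) / (8 × 43.0³ × 21)
  = 1.17834e+07 / 1.33572e+07 = 0.88218 N/mm = 882.18 N/m

882 N/m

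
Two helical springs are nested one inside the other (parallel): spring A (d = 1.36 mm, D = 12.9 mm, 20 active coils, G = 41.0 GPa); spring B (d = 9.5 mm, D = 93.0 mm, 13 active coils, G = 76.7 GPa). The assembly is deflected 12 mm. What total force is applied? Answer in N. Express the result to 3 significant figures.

k_A = Gd⁴/(8D³N_a) = (41.0×10³)(1.36⁴)/(8·12.9³·20) = 0.40837 N/mm
k_B = Gd⁴/(8D³N_a) = (76.7×10³)(9.5⁴)/(8·93.0³·13) = 7.4681 N/mm
Parallel: k_eq = 0.40837 + 7.4681 = 7.8764 N/mm
F = k_eq·δ = 7.8764·12 = 94.517 N

94.5 N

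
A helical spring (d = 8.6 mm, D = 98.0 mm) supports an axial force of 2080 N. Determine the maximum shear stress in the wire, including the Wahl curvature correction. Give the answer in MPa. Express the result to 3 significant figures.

Spring index C = D/d = 98.0/8.6 = 11.3953
K_W = (4C−1)/(4C−4) + 0.615/C = 44.581/41.581 + 0.0540 = 1.1261
τ₀ = 8FD/(πd³) = 8·2080·98.0/(π·8.6³) = 1.63072e+06/1998.2 = 816.08 MPa
τ_max = K·τ₀ = 1.1261 × 816.08 = 919 MPa

919 MPa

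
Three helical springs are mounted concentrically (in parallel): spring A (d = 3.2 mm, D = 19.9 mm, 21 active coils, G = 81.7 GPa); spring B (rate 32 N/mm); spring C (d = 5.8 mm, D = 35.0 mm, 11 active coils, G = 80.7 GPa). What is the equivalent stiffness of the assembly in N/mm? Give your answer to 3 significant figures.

62.7 N/mm

k_A = Gd⁴/(8D³N_a) = (81.7×10³)(3.2⁴)/(8·19.9³·21) = 6.4707 N/mm
k_C = Gd⁴/(8D³N_a) = (80.7×10³)(5.8⁴)/(8·35.0³·11) = 24.205 N/mm
Parallel: k_eq = 6.4707 + 32 + 24.205 = 62.675 N/mm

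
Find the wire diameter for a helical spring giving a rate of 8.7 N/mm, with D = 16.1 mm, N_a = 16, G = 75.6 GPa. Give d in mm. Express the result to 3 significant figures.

d = (8D³N_a·k / G)^(1/4) = (8·16.1³·16·8.7 / (75.6×10³))^0.25
  = (61.473)^0.25 = 2.8001 mm

2.80 mm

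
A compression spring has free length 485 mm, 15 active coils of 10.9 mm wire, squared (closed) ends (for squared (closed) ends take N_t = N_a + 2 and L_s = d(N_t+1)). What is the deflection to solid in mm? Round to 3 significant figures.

289 mm

N_t = 17; L_s = 10.9·18 = 196.2 mm
δ_solid = L₀ − L_s = 485 − 196.2 = 288.8 mm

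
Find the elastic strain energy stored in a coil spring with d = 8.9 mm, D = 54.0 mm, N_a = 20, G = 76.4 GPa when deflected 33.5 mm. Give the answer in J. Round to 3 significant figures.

k = Gd⁴/(8D³N_a) = (76.4×10³)(8.9⁴)/(8·54.0³·20) = 19.026 N/mm
U = ½kδ² = 0.5 × 19.026 × 33.5² = 10676 N·mm = 10.676 J

10.7 J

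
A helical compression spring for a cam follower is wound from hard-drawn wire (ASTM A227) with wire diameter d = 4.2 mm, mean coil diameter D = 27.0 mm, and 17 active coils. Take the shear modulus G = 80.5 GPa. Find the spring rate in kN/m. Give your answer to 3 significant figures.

k = Gd⁴/(8D³N_a) = (80.5×10³ × 4.2⁴) / (8 × 27.0³ × 17)
  = 2.50492e+07 / 2.67689e+06 = 9.3576 N/mm

9.36 kN/m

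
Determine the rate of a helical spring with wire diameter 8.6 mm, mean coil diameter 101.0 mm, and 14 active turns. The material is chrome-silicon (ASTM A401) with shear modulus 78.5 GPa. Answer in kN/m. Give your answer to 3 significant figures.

3.72 kN/m

k = Gd⁴/(8D³N_a) = (78.5×10³ × 8.6⁴) / (8 × 101.0³ × 14)
  = 4.29401e+08 / 1.15394e+08 = 3.7212 N/mm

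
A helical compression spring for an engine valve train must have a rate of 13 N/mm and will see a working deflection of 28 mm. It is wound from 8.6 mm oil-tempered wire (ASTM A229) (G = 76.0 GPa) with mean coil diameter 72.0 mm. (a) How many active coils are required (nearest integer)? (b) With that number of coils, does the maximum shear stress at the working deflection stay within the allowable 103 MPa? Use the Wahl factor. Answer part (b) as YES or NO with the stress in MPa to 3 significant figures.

N_a = Gd⁴/(8D³k) = (76.0×10³)(8.6⁴)/(8·72.0³·13) = 10.71 → N_a = 11
Actual rate k = Gd⁴/(8D³·11) = 12.657 N/mm
Working load F = kδ = 12.657·28 = 354.39 N
C = 72.0/8.6 = 8.3721; K_W = (4C−1)/(4C−4)+0.615/C = 1.1752
τ_max = K_W·8FD/(πd³) = 1.1752·102.16 = 120.05 MPa
τ_max > 103 MPa → exceeds allowable

(a) 11 coils; (b) NO, τ_max = 120 MPa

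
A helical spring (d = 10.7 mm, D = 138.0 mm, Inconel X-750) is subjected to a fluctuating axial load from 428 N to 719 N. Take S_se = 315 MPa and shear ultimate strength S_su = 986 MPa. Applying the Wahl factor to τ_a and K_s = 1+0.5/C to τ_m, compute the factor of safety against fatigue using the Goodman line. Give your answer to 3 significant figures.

3.12

C = D/d = 138.0/10.7 = 12.8972; K_W = (4C−1)/(4C−4)+0.615/C = 1.1107; K_s = 1+0.5/C = 1.0388
F_a = (F_max−F_min)/2 = 145.5 N; F_m = (F_max+F_min)/2 = 573.5 N
τ_a = K_W·8F_aD/(πd³) = 1.1107 × 41.738 = 46.359 MPa
τ_m = K_s·8F_mD/(πd³) = 1.0388 × 164.51 = 170.89 MPa
Goodman: 1/n_f = τ_a/S_se + τ_m/S_su = 46.359/315 + 170.89/986 = 0.14717 + 0.17332 = 0.32049
n_f = 1/0.32049 = 3.12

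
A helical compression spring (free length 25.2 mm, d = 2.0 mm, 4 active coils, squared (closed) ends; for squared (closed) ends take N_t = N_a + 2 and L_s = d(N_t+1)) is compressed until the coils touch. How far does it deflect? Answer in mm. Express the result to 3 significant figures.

11.2 mm

N_t = 6; L_s = 2.0·7 = 14 mm
δ_solid = L₀ − L_s = 25.2 − 14 = 11.2 mm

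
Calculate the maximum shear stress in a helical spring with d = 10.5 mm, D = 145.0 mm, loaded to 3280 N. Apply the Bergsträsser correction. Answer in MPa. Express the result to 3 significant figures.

Spring index C = D/d = 145.0/10.5 = 13.8095
K_B = (4C+2)/(4C−3) = 57.238/52.238 = 1.0957
τ₀ = 8FD/(πd³) = 8·3280·145.0/(π·10.5³) = 3.8048e+06/3636.8 = 1046.2 MPa
τ_max = K·τ₀ = 1.0957 × 1046.2 = 1146.3 MPa

1150 MPa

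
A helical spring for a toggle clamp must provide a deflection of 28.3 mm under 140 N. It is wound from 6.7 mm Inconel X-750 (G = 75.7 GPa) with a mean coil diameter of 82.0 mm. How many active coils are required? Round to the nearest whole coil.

7

Required rate k = F/δ = 140/28.3 = 4.947 N/mm
N_a = Gd⁴/(8D³k) = (75.7×10³ × 6.7⁴)/(8 × 82.0³ × 4.947)
    = 1.52544e+08 / 2.18209e+07 = 6.991 → 7 coils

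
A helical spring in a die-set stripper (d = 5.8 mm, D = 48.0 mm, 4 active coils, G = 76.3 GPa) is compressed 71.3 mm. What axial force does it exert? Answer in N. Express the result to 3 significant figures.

1740 N

k = Gd⁴/(8D³N_a) = (76.3×10³)(5.8⁴)/(8·48.0³·4) = 24.398 N/mm
F = k·δ = 24.398 × 71.3 = 1739.6 N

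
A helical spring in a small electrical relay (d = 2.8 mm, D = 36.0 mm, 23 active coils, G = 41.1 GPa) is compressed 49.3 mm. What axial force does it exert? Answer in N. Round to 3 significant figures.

14.5 N

k = Gd⁴/(8D³N_a) = (41.1×10³)(2.8⁴)/(8·36.0³·23) = 0.29427 N/mm
F = k·δ = 0.29427 × 49.3 = 14.508 N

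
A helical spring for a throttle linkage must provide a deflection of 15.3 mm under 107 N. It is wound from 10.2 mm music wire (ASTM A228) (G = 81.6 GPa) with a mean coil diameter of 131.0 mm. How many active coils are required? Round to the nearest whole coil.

Required rate k = F/δ = 107/15.3 = 6.9935 N/mm
N_a = Gd⁴/(8D³k) = (81.6×10³ × 10.2⁴)/(8 × 131.0³ × 6.9935)
    = 8.83265e+08 / 1.25776e+08 = 7.023 → 7 coils

7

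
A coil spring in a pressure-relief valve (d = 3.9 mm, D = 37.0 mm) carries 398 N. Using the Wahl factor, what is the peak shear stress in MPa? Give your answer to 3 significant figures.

729 MPa

Spring index C = D/d = 37.0/3.9 = 9.4872
K_W = (4C−1)/(4C−4) + 0.615/C = 36.949/33.949 + 0.0648 = 1.1532
τ₀ = 8FD/(πd³) = 8·398·37.0/(π·3.9³) = 117808/186.36 = 632.17 MPa
τ_max = K·τ₀ = 1.1532 × 632.17 = 729.01 MPa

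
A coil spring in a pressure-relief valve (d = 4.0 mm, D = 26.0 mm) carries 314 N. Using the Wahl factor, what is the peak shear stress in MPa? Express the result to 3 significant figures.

Spring index C = D/d = 26.0/4.0 = 6.5000
K_W = (4C−1)/(4C−4) + 0.615/C = 25.000/22.000 + 0.0946 = 1.2310
τ₀ = 8FD/(πd³) = 8·314·26.0/(π·4.0³) = 65312/201.06 = 324.84 MPa
τ_max = K·τ₀ = 1.2310 × 324.84 = 399.87 MPa

400 MPa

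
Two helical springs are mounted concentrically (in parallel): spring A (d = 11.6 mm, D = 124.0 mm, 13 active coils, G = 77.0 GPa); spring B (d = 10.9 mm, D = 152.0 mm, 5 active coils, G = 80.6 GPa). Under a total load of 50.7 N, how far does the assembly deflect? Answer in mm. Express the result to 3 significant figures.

3.35 mm

k_A = Gd⁴/(8D³N_a) = (77.0×10³)(11.6⁴)/(8·124.0³·13) = 7.0311 N/mm
k_B = Gd⁴/(8D³N_a) = (80.6×10³)(10.9⁴)/(8·152.0³·5) = 8.0994 N/mm
Parallel: k_eq = 7.0311 + 8.0994 = 15.13 N/mm
δ = F/k_eq = 50.7/15.13 = 3.3509 mm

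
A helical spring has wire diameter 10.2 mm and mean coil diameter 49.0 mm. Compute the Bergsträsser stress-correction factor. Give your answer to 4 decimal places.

1.3083

C = D/d = 49.0/10.2 = 4.8039
K_B = (4C+2)/(4C−3) = 21.216/16.216 = 1.3083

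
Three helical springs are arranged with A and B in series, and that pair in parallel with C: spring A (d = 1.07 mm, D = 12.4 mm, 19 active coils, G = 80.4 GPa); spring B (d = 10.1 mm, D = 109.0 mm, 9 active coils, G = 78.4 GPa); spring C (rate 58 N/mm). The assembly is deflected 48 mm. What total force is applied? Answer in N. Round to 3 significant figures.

k_A = Gd⁴/(8D³N_a) = (80.4×10³)(1.07⁴)/(8·12.4³·19) = 0.36365 N/mm
k_B = Gd⁴/(8D³N_a) = (78.4×10³)(10.1⁴)/(8·109.0³·9) = 8.7496 N/mm
Springs A,B series: k_AB = 1/(1/0.36365+1/8.7496) = 0.34914 N/mm; parallel with C: k_eq = 0.34914+58 = 58.349 N/mm
F = k_eq·δ = 58.349·48 = 2800.8 N

2800 N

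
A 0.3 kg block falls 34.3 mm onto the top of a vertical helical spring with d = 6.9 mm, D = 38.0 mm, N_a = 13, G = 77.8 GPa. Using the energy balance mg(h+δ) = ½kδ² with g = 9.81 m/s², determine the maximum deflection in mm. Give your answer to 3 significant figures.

k = Gd⁴/(8D³N_a) = (77.8×10³)(6.9⁴)/(8·38.0³·13) = 30.902 N/mm
W = mg = 0.3 × 9.81 = 2.943 N
½kδ² − Wδ − Wh = 0 → δ = (W + √(W² + 2kWh))/k
δ = (2.943 + √(8.6612 + 6238.87))/30.902 = (2.943 + 79.041)/30.902 = 2.653 mm

2.65 mm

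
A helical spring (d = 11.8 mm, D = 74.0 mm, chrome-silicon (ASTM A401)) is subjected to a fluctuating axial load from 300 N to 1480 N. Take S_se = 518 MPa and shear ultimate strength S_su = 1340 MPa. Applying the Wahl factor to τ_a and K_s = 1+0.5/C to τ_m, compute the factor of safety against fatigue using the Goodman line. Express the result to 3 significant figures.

4.09

C = D/d = 74.0/11.8 = 6.2712; K_W = (4C−1)/(4C−4)+0.615/C = 1.2404; K_s = 1+0.5/C = 1.0797
F_a = (F_max−F_min)/2 = 590 N; F_m = (F_max+F_min)/2 = 890 N
τ_a = K_W·8F_aD/(πd³) = 1.2404 × 67.667 = 83.931 MPa
τ_m = K_s·8F_mD/(πd³) = 1.0797 × 102.07 = 110.21 MPa
Goodman: 1/n_f = τ_a/S_se + τ_m/S_su = 83.931/518 + 110.21/1340 = 0.16203 + 0.08225 = 0.24428
n_f = 1/0.24428 = 4.094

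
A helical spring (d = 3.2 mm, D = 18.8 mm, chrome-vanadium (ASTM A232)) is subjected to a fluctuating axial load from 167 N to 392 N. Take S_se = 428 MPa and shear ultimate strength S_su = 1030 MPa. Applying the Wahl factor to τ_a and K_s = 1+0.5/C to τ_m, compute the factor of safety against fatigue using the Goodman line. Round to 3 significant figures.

1.09

C = D/d = 18.8/3.2 = 5.8750; K_W = (4C−1)/(4C−4)+0.615/C = 1.2585; K_s = 1+0.5/C = 1.0851
F_a = (F_max−F_min)/2 = 112.5 N; F_m = (F_max+F_min)/2 = 279.5 N
τ_a = K_W·8F_aD/(πd³) = 1.2585 × 164.36 = 206.85 MPa
τ_m = K_s·8F_mD/(πd³) = 1.0851 × 408.35 = 443.1 MPa
Goodman: 1/n_f = τ_a/S_se + τ_m/S_su = 206.85/428 + 443.1/1030 = 0.48330 + 0.43019 = 0.9135
n_f = 1/0.9135 = 1.095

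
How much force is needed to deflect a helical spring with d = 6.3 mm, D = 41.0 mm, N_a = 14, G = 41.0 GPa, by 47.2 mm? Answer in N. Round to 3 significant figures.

k = Gd⁴/(8D³N_a) = (41.0×10³)(6.3⁴)/(8·41.0³·14) = 8.3671 N/mm
F = k·δ = 8.3671 × 47.2 = 394.93 N

395 N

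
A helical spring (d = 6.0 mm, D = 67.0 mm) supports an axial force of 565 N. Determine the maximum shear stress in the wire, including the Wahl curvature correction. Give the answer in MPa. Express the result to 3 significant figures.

504 MPa

Spring index C = D/d = 67.0/6.0 = 11.1667
K_W = (4C−1)/(4C−4) + 0.615/C = 43.667/40.667 + 0.0551 = 1.1288
τ₀ = 8FD/(πd³) = 8·565·67.0/(π·6.0³) = 302840/678.58 = 446.28 MPa
τ_max = K·τ₀ = 1.1288 × 446.28 = 503.78 MPa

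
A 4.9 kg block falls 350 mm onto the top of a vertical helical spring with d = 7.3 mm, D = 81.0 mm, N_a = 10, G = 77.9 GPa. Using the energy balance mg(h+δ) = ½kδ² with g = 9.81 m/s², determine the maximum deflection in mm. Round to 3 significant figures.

90.2 mm

k = Gd⁴/(8D³N_a) = (77.9×10³)(7.3⁴)/(8·81.0³·10) = 5.2034 N/mm
W = mg = 4.9 × 9.81 = 48.069 N
½kδ² − Wδ − Wh = 0 → δ = (W + √(W² + 2kWh))/k
δ = (48.069 + √(2310.6 + 175084))/5.2034 = (48.069 + 421.18)/5.2034 = 90.182 mm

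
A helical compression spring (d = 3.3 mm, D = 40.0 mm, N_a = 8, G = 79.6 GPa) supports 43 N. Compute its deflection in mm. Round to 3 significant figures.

18.7 mm

k = Gd⁴/(8D³N_a) = (79.6×10³)(3.3⁴)/(8·40.0³·8) = 2.3047 N/mm
δ = F/k = 43 / 2.3047 = 18.658 mm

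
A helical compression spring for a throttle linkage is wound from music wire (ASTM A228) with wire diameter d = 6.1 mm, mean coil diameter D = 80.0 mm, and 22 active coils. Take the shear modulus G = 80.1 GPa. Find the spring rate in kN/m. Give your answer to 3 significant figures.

1.23 kN/m

k = Gd⁴/(8D³N_a) = (80.1×10³ × 6.1⁴) / (8 × 80.0³ × 22)
  = 1.10905e+08 / 9.0112e+07 = 1.2307 N/mm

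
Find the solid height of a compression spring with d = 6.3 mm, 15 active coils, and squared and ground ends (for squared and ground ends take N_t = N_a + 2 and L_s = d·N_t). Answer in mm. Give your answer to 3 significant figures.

107 mm

squared and ground ends: N_t = N_a + 2 = 15 + 2 = 17
L_s = d·N_t = 6.3 × 17 = 107.1 mm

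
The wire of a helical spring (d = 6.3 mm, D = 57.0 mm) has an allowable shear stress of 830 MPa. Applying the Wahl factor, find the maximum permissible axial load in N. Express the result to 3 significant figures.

C = D/d = 57.0/6.3 = 9.0476
K_W = (4C−1)/(4C−4) + 0.615/C = 35.190/32.190 + 0.0680 = 1.1612
τ_max = K·8FD/(πd³) → F_max = τ_allow·πd³/(8DK)
F_max = 830·π·6.3³/(8·57.0·1.1612) = 6.52e+05/529.49 = 1231.4 N

1230 N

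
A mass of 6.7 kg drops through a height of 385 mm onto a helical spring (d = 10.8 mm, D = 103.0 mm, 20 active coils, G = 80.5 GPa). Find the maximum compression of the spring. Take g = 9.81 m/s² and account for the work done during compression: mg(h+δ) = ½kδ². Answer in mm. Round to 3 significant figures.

k = Gd⁴/(8D³N_a) = (80.5×10³)(10.8⁴)/(8·103.0³·20) = 6.2641 N/mm
W = mg = 6.7 × 9.81 = 65.727 N
½kδ² − Wδ − Wh = 0 → δ = (W + √(W² + 2kWh))/k
δ = (65.727 + √(4320 + 317025))/6.2641 = (65.727 + 566.87)/6.2641 = 100.99 mm

101 mm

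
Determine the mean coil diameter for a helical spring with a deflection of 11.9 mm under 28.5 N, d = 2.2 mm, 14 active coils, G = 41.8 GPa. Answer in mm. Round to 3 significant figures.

15.4 mm

Required rate k = F/δ = 28.5/11.9 = 2.395 N/mm
D = (Gd⁴/(8N_a·k))^(1/3) = (41.8×10³·2.2⁴/(8·14·2.395))^(1/3)
  = (3650.49)^(1/3) = 15.3975 mm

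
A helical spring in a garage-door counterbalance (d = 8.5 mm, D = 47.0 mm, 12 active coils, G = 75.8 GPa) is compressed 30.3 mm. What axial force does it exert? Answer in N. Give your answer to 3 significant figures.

1200 N

k = Gd⁴/(8D³N_a) = (75.8×10³)(8.5⁴)/(8·47.0³·12) = 39.699 N/mm
F = k·δ = 39.699 × 30.3 = 1202.9 N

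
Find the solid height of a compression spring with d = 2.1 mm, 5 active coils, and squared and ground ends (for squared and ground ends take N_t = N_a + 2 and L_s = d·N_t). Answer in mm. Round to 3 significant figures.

14.7 mm

squared and ground ends: N_t = N_a + 2 = 5 + 2 = 7
L_s = d·N_t = 2.1 × 7 = 14.7 mm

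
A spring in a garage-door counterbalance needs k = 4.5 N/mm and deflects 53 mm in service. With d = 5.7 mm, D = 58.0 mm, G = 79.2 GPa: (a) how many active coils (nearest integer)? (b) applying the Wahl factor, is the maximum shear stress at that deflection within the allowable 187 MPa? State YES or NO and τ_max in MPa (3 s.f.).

N_a = Gd⁴/(8D³k) = (79.2×10³)(5.7⁴)/(8·58.0³·4.5) = 11.9 → N_a = 12
Actual rate k = Gd⁴/(8D³·12) = 4.4634 N/mm
Working load F = kδ = 4.4634·53 = 236.56 N
C = 58.0/5.7 = 10.1754; K_W = (4C−1)/(4C−4)+0.615/C = 1.1422
τ_max = K_W·8FD/(πd³) = 1.1422·188.66 = 215.49 MPa
τ_max > 187 MPa → exceeds allowable

(a) 12 coils; (b) NO, τ_max = 215 MPa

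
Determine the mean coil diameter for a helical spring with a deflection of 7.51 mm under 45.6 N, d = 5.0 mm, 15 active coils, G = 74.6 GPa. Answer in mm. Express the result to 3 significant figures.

40.0 mm

Required rate k = F/δ = 45.6/7.51 = 6.0719 N/mm
D = (Gd⁴/(8N_a·k))^(1/3) = (74.6×10³·5.0⁴/(8·15·6.0719))^(1/3)
  = (63990.1)^(1/3) = 39.9979 mm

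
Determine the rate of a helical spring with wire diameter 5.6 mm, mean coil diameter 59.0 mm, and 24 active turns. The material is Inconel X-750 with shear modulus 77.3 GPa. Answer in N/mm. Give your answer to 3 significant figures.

k = Gd⁴/(8D³N_a) = (77.3×10³ × 5.6⁴) / (8 × 59.0³ × 24)
  = 7.60207e+07 / 3.94328e+07 = 1.9279 N/mm

1.93 N/mm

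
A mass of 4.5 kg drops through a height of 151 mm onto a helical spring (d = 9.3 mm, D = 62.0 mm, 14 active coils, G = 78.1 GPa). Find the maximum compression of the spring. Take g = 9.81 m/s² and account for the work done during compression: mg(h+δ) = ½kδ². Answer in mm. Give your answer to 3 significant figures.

26.8 mm

k = Gd⁴/(8D³N_a) = (78.1×10³)(9.3⁴)/(8·62.0³·14) = 21.887 N/mm
W = mg = 4.5 × 9.81 = 44.145 N
½kδ² − Wδ − Wh = 0 → δ = (W + √(W² + 2kWh))/k
δ = (44.145 + √(1948.8 + 291795))/21.887 = (44.145 + 541.98)/21.887 = 26.779 mm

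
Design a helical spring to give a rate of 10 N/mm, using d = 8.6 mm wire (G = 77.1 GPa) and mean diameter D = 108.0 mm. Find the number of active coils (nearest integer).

N_a = Gd⁴/(8D³k) = (77.1×10³ × 8.6⁴)/(8 × 108.0³ × 10)
    = 4.21743e+08 / 1.00777e+08 = 4.185 → 4 coils

4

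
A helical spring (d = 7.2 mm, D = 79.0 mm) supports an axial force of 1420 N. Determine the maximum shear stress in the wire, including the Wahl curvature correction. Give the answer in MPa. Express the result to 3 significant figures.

866 MPa

Spring index C = D/d = 79.0/7.2 = 10.9722
K_W = (4C−1)/(4C−4) + 0.615/C = 42.889/39.889 + 0.0561 = 1.1313
τ₀ = 8FD/(πd³) = 8·1420·79.0/(π·7.2³) = 897440/1172.6 = 765.35 MPa
τ_max = K·τ₀ = 1.1313 × 765.35 = 865.81 MPa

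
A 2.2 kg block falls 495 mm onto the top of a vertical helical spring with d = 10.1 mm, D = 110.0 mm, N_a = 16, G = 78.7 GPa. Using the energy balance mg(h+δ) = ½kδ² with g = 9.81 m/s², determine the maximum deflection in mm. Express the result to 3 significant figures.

71.3 mm

k = Gd⁴/(8D³N_a) = (78.7×10³)(10.1⁴)/(8·110.0³·16) = 4.807 N/mm
W = mg = 2.2 × 9.81 = 21.582 N
½kδ² − Wδ − Wh = 0 → δ = (W + √(W² + 2kWh))/k
δ = (21.582 + √(465.78 + 102707))/4.807 = (21.582 + 321.2)/4.807 = 71.31 mm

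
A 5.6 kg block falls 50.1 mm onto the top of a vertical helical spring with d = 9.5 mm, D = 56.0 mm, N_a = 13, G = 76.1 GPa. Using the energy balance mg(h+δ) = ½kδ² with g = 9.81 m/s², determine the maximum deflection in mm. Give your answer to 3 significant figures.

k = Gd⁴/(8D³N_a) = (76.1×10³)(9.5⁴)/(8·56.0³·13) = 33.938 N/mm
W = mg = 5.6 × 9.81 = 54.936 N
½kδ² − Wδ − Wh = 0 → δ = (W + √(W² + 2kWh))/k
δ = (54.936 + √(3018 + 186813))/33.938 = (54.936 + 435.7)/33.938 = 14.457 mm

14.5 mm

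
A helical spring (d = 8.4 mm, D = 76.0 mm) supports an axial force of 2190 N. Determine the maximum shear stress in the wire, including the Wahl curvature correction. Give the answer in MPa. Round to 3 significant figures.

830 MPa

Spring index C = D/d = 76.0/8.4 = 9.0476
K_W = (4C−1)/(4C−4) + 0.615/C = 35.190/32.190 + 0.0680 = 1.1612
τ₀ = 8FD/(πd³) = 8·2190·76.0/(π·8.4³) = 1.33152e+06/1862 = 715.09 MPa
τ_max = K·τ₀ = 1.1612 × 715.09 = 830.34 MPa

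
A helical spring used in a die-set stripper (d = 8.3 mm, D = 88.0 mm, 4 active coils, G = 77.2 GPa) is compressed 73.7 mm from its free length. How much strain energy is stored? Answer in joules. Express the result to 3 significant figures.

45.6 J

k = Gd⁴/(8D³N_a) = (77.2×10³)(8.3⁴)/(8·88.0³·4) = 16.801 N/mm
U = ½kδ² = 0.5 × 16.801 × 73.7² = 45629 N·mm = 45.629 J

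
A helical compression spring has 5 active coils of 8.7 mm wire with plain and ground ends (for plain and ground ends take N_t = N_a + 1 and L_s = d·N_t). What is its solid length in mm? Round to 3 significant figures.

plain and ground ends: N_t = N_a + 1 = 5 + 1 = 6
L_s = d·N_t = 8.7 × 6 = 52.2 mm

52.2 mm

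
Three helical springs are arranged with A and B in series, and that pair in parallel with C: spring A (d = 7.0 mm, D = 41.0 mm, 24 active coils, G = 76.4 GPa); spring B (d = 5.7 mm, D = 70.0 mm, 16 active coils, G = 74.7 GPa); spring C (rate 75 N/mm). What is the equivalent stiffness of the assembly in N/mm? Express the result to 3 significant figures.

k_A = Gd⁴/(8D³N_a) = (76.4×10³)(7.0⁴)/(8·41.0³·24) = 13.862 N/mm
k_B = Gd⁴/(8D³N_a) = (74.7×10³)(5.7⁴)/(8·70.0³·16) = 1.796 N/mm
Springs A,B series: k_AB = 1/(1/13.862+1/1.796) = 1.59 N/mm; parallel with C: k_eq = 1.59+75 = 76.59 N/mm

76.6 N/mm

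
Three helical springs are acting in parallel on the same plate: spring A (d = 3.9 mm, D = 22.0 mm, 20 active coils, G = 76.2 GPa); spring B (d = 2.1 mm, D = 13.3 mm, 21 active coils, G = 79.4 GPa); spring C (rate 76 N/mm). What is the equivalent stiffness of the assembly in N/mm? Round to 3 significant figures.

k_A = Gd⁴/(8D³N_a) = (76.2×10³)(3.9⁴)/(8·22.0³·20) = 10.347 N/mm
k_B = Gd⁴/(8D³N_a) = (79.4×10³)(2.1⁴)/(8·13.3³·21) = 3.9069 N/mm
Parallel: k_eq = 10.347 + 3.9069 + 76 = 90.254 N/mm

90.3 N/mm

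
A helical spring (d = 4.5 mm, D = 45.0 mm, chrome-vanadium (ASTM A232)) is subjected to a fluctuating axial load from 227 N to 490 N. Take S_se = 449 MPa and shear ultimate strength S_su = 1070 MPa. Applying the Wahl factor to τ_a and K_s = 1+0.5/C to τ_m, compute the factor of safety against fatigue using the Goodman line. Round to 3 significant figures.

C = D/d = 45.0/4.5 = 10.0000; K_W = (4C−1)/(4C−4)+0.615/C = 1.1448; K_s = 1+0.5/C = 1.0500
F_a = (F_max−F_min)/2 = 131.5 N; F_m = (F_max+F_min)/2 = 358.5 N
τ_a = K_W·8F_aD/(πd³) = 1.1448 × 165.36 = 189.31 MPa
τ_m = K_s·8F_mD/(πd³) = 1.0500 × 450.82 = 473.36 MPa
Goodman: 1/n_f = τ_a/S_se + τ_m/S_su = 189.31/449 + 473.36/1070 = 0.42164 + 0.44239 = 0.86403
n_f = 1/0.86403 = 1.157

1.16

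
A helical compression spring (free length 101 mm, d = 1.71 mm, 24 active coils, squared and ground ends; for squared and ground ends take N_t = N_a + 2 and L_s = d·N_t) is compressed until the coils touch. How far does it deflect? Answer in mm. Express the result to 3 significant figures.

56.5 mm

N_t = 26; L_s = 1.71·26 = 44.46 mm
δ_solid = L₀ − L_s = 101 − 44.46 = 56.54 mm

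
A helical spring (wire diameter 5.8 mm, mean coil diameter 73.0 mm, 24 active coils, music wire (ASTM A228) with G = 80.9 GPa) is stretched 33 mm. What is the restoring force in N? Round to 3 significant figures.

40.4 N

k = Gd⁴/(8D³N_a) = (80.9×10³)(5.8⁴)/(8·73.0³·24) = 1.2257 N/mm
F = k·δ = 1.2257 × 33 = 40.449 N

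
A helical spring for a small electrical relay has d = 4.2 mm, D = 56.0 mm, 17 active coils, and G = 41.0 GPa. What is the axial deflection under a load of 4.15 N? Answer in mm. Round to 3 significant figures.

7.77 mm

k = Gd⁴/(8D³N_a) = (41.0×10³)(4.2⁴)/(8·56.0³·17) = 0.53417 N/mm
δ = F/k = 4.15 / 0.53417 = 7.7691 mm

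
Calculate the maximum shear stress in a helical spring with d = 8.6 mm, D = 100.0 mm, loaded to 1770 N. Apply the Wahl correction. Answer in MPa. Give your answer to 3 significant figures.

Spring index C = D/d = 100.0/8.6 = 11.6279
K_W = (4C−1)/(4C−4) + 0.615/C = 45.512/42.512 + 0.0529 = 1.1235
τ₀ = 8FD/(πd³) = 8·1770·100.0/(π·8.6³) = 1.416e+06/1998.2 = 708.63 MPa
τ_max = K·τ₀ = 1.1235 × 708.63 = 796.11 MPa

796 MPa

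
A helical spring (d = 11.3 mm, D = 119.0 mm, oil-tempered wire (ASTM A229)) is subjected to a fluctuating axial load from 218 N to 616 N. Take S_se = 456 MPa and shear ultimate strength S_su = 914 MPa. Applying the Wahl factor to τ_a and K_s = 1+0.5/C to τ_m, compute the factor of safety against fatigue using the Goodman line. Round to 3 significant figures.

4.89

C = D/d = 119.0/11.3 = 10.5310; K_W = (4C−1)/(4C−4)+0.615/C = 1.1371; K_s = 1+0.5/C = 1.0475
F_a = (F_max−F_min)/2 = 199 N; F_m = (F_max+F_min)/2 = 417 N
τ_a = K_W·8F_aD/(πd³) = 1.1371 × 41.793 = 47.523 MPa
τ_m = K_s·8F_mD/(πd³) = 1.0475 × 87.577 = 91.735 MPa
Goodman: 1/n_f = τ_a/S_se + τ_m/S_su = 47.523/456 + 91.735/914 = 0.10422 + 0.10037 = 0.20458
n_f = 1/0.20458 = 4.888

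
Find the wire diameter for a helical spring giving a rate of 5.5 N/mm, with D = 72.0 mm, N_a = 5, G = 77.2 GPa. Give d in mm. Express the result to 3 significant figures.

d = (8D³N_a·k / G)^(1/4) = (8·72.0³·5·5.5 / (77.2×10³))^0.25
  = (1063.7)^0.25 = 5.7108 mm

5.71 mm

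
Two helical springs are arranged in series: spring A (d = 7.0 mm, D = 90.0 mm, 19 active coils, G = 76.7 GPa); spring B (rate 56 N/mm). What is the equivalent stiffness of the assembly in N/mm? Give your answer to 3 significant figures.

1.61 N/mm

k_A = Gd⁴/(8D³N_a) = (76.7×10³)(7.0⁴)/(8·90.0³·19) = 1.6619 N/mm
Series: 1/k_eq = 1/1.6619 + 1/56 = 0.61956; k_eq = 1.614 N/mm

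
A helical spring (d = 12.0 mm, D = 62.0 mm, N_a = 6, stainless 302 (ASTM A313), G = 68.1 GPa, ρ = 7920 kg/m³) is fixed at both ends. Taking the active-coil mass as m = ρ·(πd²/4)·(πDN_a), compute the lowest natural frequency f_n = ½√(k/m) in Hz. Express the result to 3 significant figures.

k = Gd⁴/(8D³N_a) = (68.1×10³)(12.0⁴)/(8·62.0³·6) = 123.44 N/mm = 1.2344e+05 N/m
Wire length L = πDN_a = π·62.0·6 = 1168.7 mm
m = ρ·(πd²/4)·L = 7920 × 113.1×10⁻⁶ m² × 1.1687 m = 1.0468 kg
f_n = ½√(k/m) = 0.5·√(1.2344e+05/1.0468) = 0.5·√(1.1792e+05) = 171.7 Hz

172 Hz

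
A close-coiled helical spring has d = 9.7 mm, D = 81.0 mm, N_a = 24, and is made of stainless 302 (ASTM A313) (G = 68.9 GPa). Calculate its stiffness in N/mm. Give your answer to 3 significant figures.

5.98 N/mm

k = Gd⁴/(8D³N_a) = (68.9×10³ × 9.7⁴) / (8 × 81.0³ × 24)
  = 6.09967e+08 / 1.02037e+08 = 5.9779 N/mm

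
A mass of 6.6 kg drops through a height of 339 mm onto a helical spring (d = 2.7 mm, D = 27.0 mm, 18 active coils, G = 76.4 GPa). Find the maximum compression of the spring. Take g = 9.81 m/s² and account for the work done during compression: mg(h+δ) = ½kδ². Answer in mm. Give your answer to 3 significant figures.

k = Gd⁴/(8D³N_a) = (76.4×10³)(2.7⁴)/(8·27.0³·18) = 1.4325 N/mm
W = mg = 6.6 × 9.81 = 64.746 N
½kδ² − Wδ − Wh = 0 → δ = (W + √(W² + 2kWh))/k
δ = (64.746 + √(4192 + 62883.6))/1.4325 = (64.746 + 258.99)/1.4325 = 225.99 mm

226 mm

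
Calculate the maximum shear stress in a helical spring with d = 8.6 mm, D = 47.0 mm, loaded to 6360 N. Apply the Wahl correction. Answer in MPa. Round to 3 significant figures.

1530 MPa

Spring index C = D/d = 47.0/8.6 = 5.4651
K_W = (4C−1)/(4C−4) + 0.615/C = 20.860/17.860 + 0.1125 = 1.2805
τ₀ = 8FD/(πd³) = 8·6360·47.0/(π·8.6³) = 2.39136e+06/1998.2 = 1196.7 MPa
τ_max = K·τ₀ = 1.2805 × 1196.7 = 1532.4 MPa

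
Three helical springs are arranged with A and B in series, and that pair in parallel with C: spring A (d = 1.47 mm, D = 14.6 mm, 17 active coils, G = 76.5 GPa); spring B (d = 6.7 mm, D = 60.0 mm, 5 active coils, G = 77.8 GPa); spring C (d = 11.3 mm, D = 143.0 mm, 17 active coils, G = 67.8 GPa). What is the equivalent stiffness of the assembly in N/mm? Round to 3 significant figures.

k_A = Gd⁴/(8D³N_a) = (76.5×10³)(1.47⁴)/(8·14.6³·17) = 0.84398 N/mm
k_B = Gd⁴/(8D³N_a) = (77.8×10³)(6.7⁴)/(8·60.0³·5) = 18.145 N/mm
k_C = Gd⁴/(8D³N_a) = (67.8×10³)(11.3⁴)/(8·143.0³·17) = 2.7797 N/mm
Springs A,B series: k_AB = 1/(1/0.84398+1/18.145) = 0.80647 N/mm; parallel with C: k_eq = 0.80647+2.7797 = 3.5862 N/mm

3.59 N/mm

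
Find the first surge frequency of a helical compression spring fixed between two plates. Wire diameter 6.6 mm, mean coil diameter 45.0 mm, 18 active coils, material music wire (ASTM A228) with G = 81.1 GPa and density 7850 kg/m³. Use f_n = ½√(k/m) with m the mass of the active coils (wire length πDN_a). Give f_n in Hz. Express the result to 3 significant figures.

65.5 Hz

k = Gd⁴/(8D³N_a) = (81.1×10³)(6.6⁴)/(8·45.0³·18) = 11.727 N/mm = 11727 N/m
Wire length L = πDN_a = π·45.0·18 = 2544.7 mm
m = ρ·(πd²/4)·L = 7850 × 34.212×10⁻⁶ m² × 2.5447 m = 0.68341 kg
f_n = ½√(k/m) = 0.5·√(11727/0.68341) = 0.5·√(17160) = 65.498 Hz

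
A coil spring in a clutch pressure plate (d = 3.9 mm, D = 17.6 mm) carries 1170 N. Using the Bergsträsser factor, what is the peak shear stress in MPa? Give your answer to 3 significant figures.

Spring index C = D/d = 17.6/3.9 = 4.5128
K_B = (4C+2)/(4C−3) = 20.051/15.051 = 1.3322
τ₀ = 8FD/(πd³) = 8·1170·17.6/(π·3.9³) = 164736/186.36 = 883.98 MPa
τ_max = K·τ₀ = 1.3322 × 883.98 = 1177.6 MPa

1180 MPa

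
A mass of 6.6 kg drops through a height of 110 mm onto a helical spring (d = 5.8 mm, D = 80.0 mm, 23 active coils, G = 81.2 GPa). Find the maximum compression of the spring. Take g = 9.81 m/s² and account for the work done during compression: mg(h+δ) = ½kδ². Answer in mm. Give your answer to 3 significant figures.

204 mm

k = Gd⁴/(8D³N_a) = (81.2×10³)(5.8⁴)/(8·80.0³·23) = 0.97539 N/mm
W = mg = 6.6 × 9.81 = 64.746 N
½kδ² − Wδ − Wh = 0 → δ = (W + √(W² + 2kWh))/k
δ = (64.746 + √(4192 + 13893.6))/0.97539 = (64.746 + 134.48)/0.97539 = 204.25 mm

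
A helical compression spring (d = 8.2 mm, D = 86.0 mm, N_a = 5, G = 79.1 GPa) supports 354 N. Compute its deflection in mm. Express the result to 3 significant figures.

k = Gd⁴/(8D³N_a) = (79.1×10³)(8.2⁴)/(8·86.0³·5) = 14.056 N/mm
δ = F/k = 354 / 14.056 = 25.184 mm

25.2 mm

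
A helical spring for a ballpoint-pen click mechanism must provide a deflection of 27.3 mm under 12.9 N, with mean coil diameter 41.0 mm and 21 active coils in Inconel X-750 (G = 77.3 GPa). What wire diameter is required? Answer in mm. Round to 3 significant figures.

Required rate k = F/δ = 12.9/27.3 = 0.47253 N/mm
d = (8D³N_a·k / G)^(1/4) = (8·41.0³·21·0.47253 / (77.3×10³))^0.25
  = (70.78)^0.25 = 2.9005 mm

2.90 mm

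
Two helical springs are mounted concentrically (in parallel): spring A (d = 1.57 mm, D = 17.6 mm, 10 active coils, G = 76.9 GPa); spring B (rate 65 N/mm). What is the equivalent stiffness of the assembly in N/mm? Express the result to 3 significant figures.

k_A = Gd⁴/(8D³N_a) = (76.9×10³)(1.57⁴)/(8·17.6³·10) = 1.0713 N/mm
Parallel: k_eq = 1.0713 + 65 = 66.071 N/mm

66.1 N/mm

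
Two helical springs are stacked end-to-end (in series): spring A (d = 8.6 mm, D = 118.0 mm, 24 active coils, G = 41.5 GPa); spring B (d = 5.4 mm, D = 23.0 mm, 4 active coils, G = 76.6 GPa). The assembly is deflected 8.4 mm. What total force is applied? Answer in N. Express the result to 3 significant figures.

6.02 N

k_A = Gd⁴/(8D³N_a) = (41.5×10³)(8.6⁴)/(8·118.0³·24) = 0.71961 N/mm
k_B = Gd⁴/(8D³N_a) = (76.6×10³)(5.4⁴)/(8·23.0³·4) = 167.29 N/mm
Series: 1/k_eq = 1/0.71961 + 1/167.29 = 1.3956; k_eq = 0.71652 N/mm
F = k_eq·δ = 0.71652·8.4 = 6.0188 N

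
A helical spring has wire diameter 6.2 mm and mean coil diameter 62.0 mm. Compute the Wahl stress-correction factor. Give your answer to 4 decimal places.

1.1448

C = D/d = 62.0/6.2 = 10.0000
K_W = (4C−1)/(4C−4) + 0.615/C = 39.000/36.000 + 0.0615 = 1.1448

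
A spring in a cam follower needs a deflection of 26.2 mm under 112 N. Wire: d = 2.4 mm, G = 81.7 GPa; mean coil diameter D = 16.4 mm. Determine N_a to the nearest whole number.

18

Required rate k = F/δ = 112/26.2 = 4.2748 N/mm
N_a = Gd⁴/(8D³k) = (81.7×10³ × 2.4⁴)/(8 × 16.4³ × 4.2748)
    = 2.71061e+06 / 150848 = 17.97 → 18 coils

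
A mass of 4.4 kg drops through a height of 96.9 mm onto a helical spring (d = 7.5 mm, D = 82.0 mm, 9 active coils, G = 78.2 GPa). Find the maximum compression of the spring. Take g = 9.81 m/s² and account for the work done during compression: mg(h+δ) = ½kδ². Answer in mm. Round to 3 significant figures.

k = Gd⁴/(8D³N_a) = (78.2×10³)(7.5⁴)/(8·82.0³·9) = 6.2327 N/mm
W = mg = 4.4 × 9.81 = 43.164 N
½kδ² − Wδ − Wh = 0 → δ = (W + √(W² + 2kWh))/k
δ = (43.164 + √(1863.1 + 52137.9))/6.2327 = (43.164 + 232.38)/6.2327 = 44.209 mm

44.2 mm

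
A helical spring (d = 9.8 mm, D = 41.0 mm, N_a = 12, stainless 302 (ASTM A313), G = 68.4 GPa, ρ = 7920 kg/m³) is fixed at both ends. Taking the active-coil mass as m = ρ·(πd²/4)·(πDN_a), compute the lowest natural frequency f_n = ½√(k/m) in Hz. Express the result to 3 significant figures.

k = Gd⁴/(8D³N_a) = (68.4×10³)(9.8⁴)/(8·41.0³·12) = 95.354 N/mm = 95354 N/m
Wire length L = πDN_a = π·41.0·12 = 1545.7 mm
m = ρ·(πd²/4)·L = 7920 × 75.43×10⁻⁶ m² × 1.5457 m = 0.92338 kg
f_n = ½√(k/m) = 0.5·√(95354/0.92338) = 0.5·√(1.0327e+05) = 160.67 Hz

161 Hz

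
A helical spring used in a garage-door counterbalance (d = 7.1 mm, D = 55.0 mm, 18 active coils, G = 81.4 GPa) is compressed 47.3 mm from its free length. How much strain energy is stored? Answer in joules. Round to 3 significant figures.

k = Gd⁴/(8D³N_a) = (81.4×10³)(7.1⁴)/(8·55.0³·18) = 8.6339 N/mm
U = ½kδ² = 0.5 × 8.6339 × 47.3² = 9658.3 N·mm = 9.6583 J

9.66 J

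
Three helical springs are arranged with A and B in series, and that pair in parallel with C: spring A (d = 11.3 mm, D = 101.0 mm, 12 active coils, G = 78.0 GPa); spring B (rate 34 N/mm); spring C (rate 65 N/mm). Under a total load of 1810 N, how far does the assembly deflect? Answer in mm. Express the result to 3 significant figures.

k_A = Gd⁴/(8D³N_a) = (78.0×10³)(11.3⁴)/(8·101.0³·12) = 12.858 N/mm
Springs A,B series: k_AB = 1/(1/12.858+1/34) = 9.3297 N/mm; parallel with C: k_eq = 9.3297+65 = 74.33 N/mm
δ = F/k_eq = 1810/74.33 = 24.351 mm

24.4 mm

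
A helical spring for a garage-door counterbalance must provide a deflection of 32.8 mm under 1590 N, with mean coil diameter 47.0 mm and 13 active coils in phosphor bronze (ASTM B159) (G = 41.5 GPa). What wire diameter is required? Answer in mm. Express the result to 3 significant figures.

Required rate k = F/δ = 1590/32.8 = 48.476 N/mm
d = (8D³N_a·k / G)^(1/4) = (8·47.0³·13·48.476 / (41.5×10³))^0.25
  = (12613)^0.25 = 10.5974 mm

10.6 mm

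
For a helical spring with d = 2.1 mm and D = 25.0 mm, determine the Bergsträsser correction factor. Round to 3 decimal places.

1.112

C = D/d = 25.0/2.1 = 11.9048
K_B = (4C+2)/(4C−3) = 49.619/44.619 = 1.1121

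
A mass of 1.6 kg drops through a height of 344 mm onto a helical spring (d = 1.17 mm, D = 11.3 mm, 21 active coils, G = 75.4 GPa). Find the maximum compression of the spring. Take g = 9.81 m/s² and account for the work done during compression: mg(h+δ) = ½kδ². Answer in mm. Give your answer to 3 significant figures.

166 mm

k = Gd⁴/(8D³N_a) = (75.4×10³)(1.17⁴)/(8·11.3³·21) = 0.58287 N/mm
W = mg = 1.6 × 9.81 = 15.696 N
½kδ² − Wδ − Wh = 0 → δ = (W + √(W² + 2kWh))/k
δ = (15.696 + √(246.36 + 6294.3))/0.58287 = (15.696 + 80.874)/0.58287 = 165.68 mm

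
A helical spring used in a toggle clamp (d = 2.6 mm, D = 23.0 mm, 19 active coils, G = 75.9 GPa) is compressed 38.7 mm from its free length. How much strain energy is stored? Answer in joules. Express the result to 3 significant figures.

k = Gd⁴/(8D³N_a) = (75.9×10³)(2.6⁴)/(8·23.0³·19) = 1.8755 N/mm
U = ½kδ² = 0.5 × 1.8755 × 38.7² = 1404.4 N·mm = 1.4044 J

1.40 J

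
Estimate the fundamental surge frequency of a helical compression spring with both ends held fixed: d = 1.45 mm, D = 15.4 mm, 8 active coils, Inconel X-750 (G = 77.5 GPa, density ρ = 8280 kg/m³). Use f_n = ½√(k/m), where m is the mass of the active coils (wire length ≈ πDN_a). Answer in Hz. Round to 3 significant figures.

k = Gd⁴/(8D³N_a) = (77.5×10³)(1.45⁴)/(8·15.4³·8) = 1.4657 N/mm = 1465.7 N/m
Wire length L = πDN_a = π·15.4·8 = 387.04 mm
m = ρ·(πd²/4)·L = 8280 × 1.6513×10⁻⁶ m² × 0.38704 m = 0.005292 kg
f_n = ½√(k/m) = 0.5·√(1465.7/0.005292) = 0.5·√(2.7696e+05) = 263.13 Hz

263 Hz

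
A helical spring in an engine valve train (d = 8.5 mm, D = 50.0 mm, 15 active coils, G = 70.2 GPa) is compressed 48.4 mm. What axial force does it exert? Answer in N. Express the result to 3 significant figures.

k = Gd⁴/(8D³N_a) = (70.2×10³)(8.5⁴)/(8·50.0³·15) = 24.43 N/mm
F = k·δ = 24.43 × 48.4 = 1182.4 N

1180 N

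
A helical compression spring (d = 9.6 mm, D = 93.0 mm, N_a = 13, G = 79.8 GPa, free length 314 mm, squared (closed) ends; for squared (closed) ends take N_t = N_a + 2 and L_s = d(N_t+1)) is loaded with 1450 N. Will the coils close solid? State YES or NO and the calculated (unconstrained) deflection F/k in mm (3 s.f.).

YES, δ = 179 mm

k = Gd⁴/(8D³N_a) = (79.8×10³)(9.6⁴)/(8·93.0³·13) = 8.1022 N/mm
N_t = 15; L_s = 9.6·16 = 153.6 mm; δ_solid = L₀ − L_s = 314 − 153.6 = 160.4 mm
δ = F/k = 1450/8.1022 = 178.96 mm
δ ≥ δ_solid → spring goes solid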